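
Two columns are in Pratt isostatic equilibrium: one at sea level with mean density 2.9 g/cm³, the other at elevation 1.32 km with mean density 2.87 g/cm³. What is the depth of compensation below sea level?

ρ_ref D = ρ (D + h) → D (ρ_ref − ρ) = ρ h.
D = ρ h/(ρ_ref − ρ) = 2.87 × 1.32 km/(2.9 − 2.87) = 126 km.

126 km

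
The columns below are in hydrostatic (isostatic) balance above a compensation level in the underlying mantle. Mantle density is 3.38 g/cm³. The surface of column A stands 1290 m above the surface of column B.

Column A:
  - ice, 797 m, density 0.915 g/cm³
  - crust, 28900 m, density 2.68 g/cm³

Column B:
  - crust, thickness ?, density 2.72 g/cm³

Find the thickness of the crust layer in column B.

27000 m

Take the compensation level at the base of the deeper column (depth z_c below the surface of column A) and equate Σ ρ_i t_i down to z_c; mantle fills any gap and the z_c terms cancel.
Column A: 797×0.915 + 28900×2.68 + (z_c − 29697)×3.38
Column B: 1290×0 + x×2.72 + (z_c − 1290 − 0 − x)×3.38
The z_c×3.38 term appears on both sides and cancels. Collect the known terms of each column as K = Σ(ρt)_known − 3.38 × (depth of known layers): K_A = 78181.255 − 3.38×29697 = −22194.605; K_B = 0 − 3.38×(1290 + 0) = −4360.2.
Balance: K_A = K_B − x×(3.38 − 2.72), so x = (K_B − K_A)/(3.38 − 2.72) = 17834.4/0.66 = 27000 m.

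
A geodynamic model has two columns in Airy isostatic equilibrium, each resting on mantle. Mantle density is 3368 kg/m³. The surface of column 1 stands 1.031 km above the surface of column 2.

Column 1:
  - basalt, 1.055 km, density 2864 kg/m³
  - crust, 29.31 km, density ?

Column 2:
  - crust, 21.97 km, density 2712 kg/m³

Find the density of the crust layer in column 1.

Take the compensation level at the base of the deeper column (depth z_c below the surface of column 1) and equate Σ ρ_i t_i down to z_c; mantle fills any gap and the z_c terms cancel.
Column 1: 1.055×2864 + 29.31×ρ + (z_c − 30.365)×3368
Column 2: 1.031×0 + 21.97×2712 + (z_c − 1.031 − 21.97)×3368
The z_c×3368 term appears on both sides and cancels. Collect the known terms of each column as K = Σ(ρt)_known − 3368 × (depth of known layers): K_1 = 3021.52 − 3368×30.365 = −99247.8; K_2 = 59582.64 − 3368×(1.031 + 21.97) = −17884.728.
Balance: K_1 + 29.31×ρ = K_2, so ρ = (K_2 − K_1)/29.31 = 81363.1/29.31 = 2780 kg/m³.

2780 kg/m³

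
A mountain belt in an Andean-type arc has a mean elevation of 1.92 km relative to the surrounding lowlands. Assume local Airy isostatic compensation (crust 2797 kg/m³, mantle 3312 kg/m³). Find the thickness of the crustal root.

Balancing pressure at the compensation depth: the weight of the topography is balanced by the buoyancy of the root, ρ_c h = (ρ_m − ρ_c) r.
r = h · ρ_c / (ρ_m − ρ_c) = 1.92 km × 2797 / (3312 − 2797) = 10.4 km.

10.4 km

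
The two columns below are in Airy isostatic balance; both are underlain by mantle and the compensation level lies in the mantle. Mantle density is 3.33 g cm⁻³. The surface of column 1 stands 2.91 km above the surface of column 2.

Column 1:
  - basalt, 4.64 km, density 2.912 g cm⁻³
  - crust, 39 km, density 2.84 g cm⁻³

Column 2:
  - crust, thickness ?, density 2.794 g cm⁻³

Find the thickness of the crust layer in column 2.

Take the compensation level at the base of the deeper column (depth z_c below the surface of column 1) and equate Σ ρ_i t_i down to z_c; mantle fills any gap and the z_c terms cancel.
Column 1: 4.64×2.912 + 39×2.84 + (z_c − 43.64)×3.33
Column 2: 2.91×0 + x×2.794 + (z_c − 2.91 − 0 − x)×3.33
The z_c×3.33 term appears on both sides and cancels. Collect the known terms of each column as K = Σ(ρt)_known − 3.33 × (depth of known layers): K_1 = 124.27168 − 3.33×43.64 = −21.04952; K_2 = 0 − 3.33×(2.91 + 0) = −9.6903.
Balance: K_1 = K_2 − x×(3.33 − 2.794), so x = (K_2 − K_1)/(3.33 − 2.794) = 11.3592/0.536 = 21.2 km.

21.2 km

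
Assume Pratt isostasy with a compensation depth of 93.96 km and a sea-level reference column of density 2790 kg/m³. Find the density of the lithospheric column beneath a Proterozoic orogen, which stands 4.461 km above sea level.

2660 kg/m³

Pratt balance: ρ_ref D = ρ (D + h).
ρ = ρ_ref D/(D + h) = 2790 × 93.96 km/(93.96 km + 4.461 km) = 2660 kg/m³.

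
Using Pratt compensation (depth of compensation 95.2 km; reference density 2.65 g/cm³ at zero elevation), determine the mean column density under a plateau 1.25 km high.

Pratt balance: ρ_ref D = ρ (D + h).
ρ = ρ_ref D/(D + h) = 2.65 × 95.2 km/(95.2 km + 1.25 km) = 2.62 g/cm³.

2.62 g/cm³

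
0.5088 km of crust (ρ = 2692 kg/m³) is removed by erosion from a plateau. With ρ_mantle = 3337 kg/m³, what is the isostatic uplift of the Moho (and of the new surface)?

0.41 km

Unloading: uplift u = e ρ_c/ρ_m = 0.5088 km × 2692/3337 = 0.41 km.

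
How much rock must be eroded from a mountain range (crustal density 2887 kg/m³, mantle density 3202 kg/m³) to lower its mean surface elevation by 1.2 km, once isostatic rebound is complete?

12.2 km

Net drop Δ = e − u = e − e ρ_c/ρ_m = e (ρ_m − ρ_c)/ρ_m.
e = Δ ρ_m/(ρ_m − ρ_c) = 1.2 km × 3202/315 = 12.2 km.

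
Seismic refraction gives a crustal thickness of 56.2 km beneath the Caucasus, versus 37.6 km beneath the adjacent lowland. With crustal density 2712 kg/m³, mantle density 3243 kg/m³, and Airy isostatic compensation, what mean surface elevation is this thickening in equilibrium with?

Excess crust Δ = 56.2 km − 37.6 km = 18.6 km, split between elevation h and root r with h + r = Δ.
Airy balance ρ_c h = (ρ_m − ρ_c) r gives r = h ρ_c/(ρ_m − ρ_c), so h (1 + ρ_c/(ρ_m − ρ_c)) = Δ, i.e. h = Δ (ρ_m − ρ_c)/ρ_m.
h = 18.6 km × 531/3243 = 3.05 km.

3.05 km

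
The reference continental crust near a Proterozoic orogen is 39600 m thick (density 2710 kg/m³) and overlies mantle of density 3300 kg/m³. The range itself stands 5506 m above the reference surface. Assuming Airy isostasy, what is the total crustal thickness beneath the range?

70400 m

Root depth r = h ρ_c / (ρ_m − ρ_c) = 5506 m × 2710 / 590 = 25290 m.
Total thickness = T + h + r = 39600 m + 5506 m + 25290 m = 70400 m.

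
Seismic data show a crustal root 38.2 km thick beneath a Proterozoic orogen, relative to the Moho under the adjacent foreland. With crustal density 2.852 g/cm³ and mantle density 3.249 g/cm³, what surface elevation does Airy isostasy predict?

5.32 km

In Airy isostatic equilibrium: ρ_c h = (ρ_m − ρ_c) r.
h = r (ρ_m − ρ_c) / ρ_c = 38.2 km × (3.249 − 2.852) / 2.852 = 5.32 km.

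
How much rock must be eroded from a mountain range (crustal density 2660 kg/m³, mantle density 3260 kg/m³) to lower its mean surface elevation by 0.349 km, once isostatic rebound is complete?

Net drop Δ = e − u = e − e ρ_c/ρ_m = e (ρ_m − ρ_c)/ρ_m.
e = Δ ρ_m/(ρ_m − ρ_c) = 0.349 km × 3260/600 = 1.9 km.

1.9 km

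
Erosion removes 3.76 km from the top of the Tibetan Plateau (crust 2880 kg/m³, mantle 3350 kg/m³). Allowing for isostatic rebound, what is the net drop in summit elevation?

0.528 km

Rebound u = e ρ_c/ρ_m = 3.76 km × 2880/3350 = 3.232 km.
Net surface drop = e − u = 3.76 km − 3.232 km = e (ρ_m − ρ_c)/ρ_m = 0.528 km.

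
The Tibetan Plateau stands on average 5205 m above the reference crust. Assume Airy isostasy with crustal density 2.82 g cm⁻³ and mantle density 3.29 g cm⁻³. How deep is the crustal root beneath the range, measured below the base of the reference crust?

Balancing pressure at the compensation depth: the weight of the topography is balanced by the buoyancy of the root, ρ_c h = (ρ_m − ρ_c) r.
r = h · ρ_c / (ρ_m − ρ_c) = 5205 m × 2.82 / (3.29 − 2.82) = 31200 m.

31200 m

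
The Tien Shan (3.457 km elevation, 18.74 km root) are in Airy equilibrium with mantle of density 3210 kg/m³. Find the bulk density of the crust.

ρ_c h = (ρ_m − ρ_c) r → ρ_c (h + r) = ρ_m r → ρ_c = ρ_m r / (h + r).
ρ_c = 3210 × 18.74 km / (3.457 km + 18.74 km) = 2710 kg/m³.

2710 kg/m³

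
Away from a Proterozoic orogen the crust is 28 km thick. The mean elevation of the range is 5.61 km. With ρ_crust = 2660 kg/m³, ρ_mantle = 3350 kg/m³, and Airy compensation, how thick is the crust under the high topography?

55.2 km

Root depth r = h ρ_c / (ρ_m − ρ_c) = 5.61 km × 2660 / 690 = 21.63 km.
Total thickness = T + h + r = 28 km + 5.61 km + 21.63 km = 55.2 km.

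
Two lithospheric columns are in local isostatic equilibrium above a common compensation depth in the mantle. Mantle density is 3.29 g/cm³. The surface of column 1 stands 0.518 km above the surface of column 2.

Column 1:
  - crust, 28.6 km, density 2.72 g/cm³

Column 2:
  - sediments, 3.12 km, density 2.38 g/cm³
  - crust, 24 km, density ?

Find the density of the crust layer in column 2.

Take the compensation level at the base of the deeper column (depth z_c below the surface of column 1) and equate Σ ρ_i t_i down to z_c; mantle fills any gap and the z_c terms cancel.
Column 1: 28.6×2.72 + (z_c − 28.6)×3.29
Column 2: 0.518×0 + 3.12×2.38 + 24×ρ + (z_c − 0.518 − 27.12)×3.29
The z_c×3.29 term appears on both sides and cancels. Collect the known terms of each column as K = Σ(ρt)_known − 3.29 × (depth of known layers): K_1 = 77.792 − 3.29×28.6 = −16.302; K_2 = 7.4256 − 3.29×(0.518 + 27.12) = −83.50342.
Balance: K_1 = K_2 + 24×ρ, so ρ = (K_1 − K_2)/24 = 67.2014/24 = 2.8 g/cm³.

2.8 g/cm³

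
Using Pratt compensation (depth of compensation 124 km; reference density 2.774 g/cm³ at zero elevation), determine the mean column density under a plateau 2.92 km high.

2.71 g/cm³

Pratt balance: ρ_ref D = ρ (D + h).
ρ = ρ_ref D/(D + h) = 2.774 × 124 km/(124 km + 2.92 km) = 2.71 g/cm³.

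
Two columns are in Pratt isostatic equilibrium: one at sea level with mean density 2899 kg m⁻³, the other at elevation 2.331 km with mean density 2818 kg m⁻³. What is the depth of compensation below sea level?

81.1 km

ρ_ref D = ρ (D + h) → D (ρ_ref − ρ) = ρ h.
D = ρ h/(ρ_ref − ρ) = 2818 × 2.331 km/(2899 − 2818) = 81.1 km.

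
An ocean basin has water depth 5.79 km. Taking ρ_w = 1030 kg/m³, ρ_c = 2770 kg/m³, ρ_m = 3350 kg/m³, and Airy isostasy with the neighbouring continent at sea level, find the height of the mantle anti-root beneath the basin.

For local isostatic compensation: replacing crust with seawater at the top is compensated by replacing crust with mantle at the base: d (ρ_c − ρ_w) = a (ρ_m − ρ_c).
a = d (ρ_c − ρ_w)/(ρ_m − ρ_c) = 5.79 km × 1740/580 = 17.4 km.

17.4 km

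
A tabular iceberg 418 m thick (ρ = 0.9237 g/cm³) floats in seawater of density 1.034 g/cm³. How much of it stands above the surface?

44.6 m

Floating equilibrium: submerged depth d = t ρ_obj/ρ_fluid = 418 m × 0.9237/1.034 = 373.4 m.
Freeboard = t − d = 418 m − 373.4 m = 44.6 m.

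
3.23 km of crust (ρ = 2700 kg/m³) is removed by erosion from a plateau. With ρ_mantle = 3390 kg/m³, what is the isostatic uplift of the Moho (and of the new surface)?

2.57 km

Unloading: uplift u = e ρ_c/ρ_m = 3.23 km × 2700/3390 = 2.57 km.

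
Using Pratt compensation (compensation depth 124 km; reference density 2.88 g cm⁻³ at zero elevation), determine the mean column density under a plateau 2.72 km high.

Pratt balance: ρ_ref D = ρ (D + h).
ρ = ρ_ref D/(D + h) = 2.88 × 124 km/(124 km + 2.72 km) = 2.82 g cm⁻³.

2.82 g cm⁻³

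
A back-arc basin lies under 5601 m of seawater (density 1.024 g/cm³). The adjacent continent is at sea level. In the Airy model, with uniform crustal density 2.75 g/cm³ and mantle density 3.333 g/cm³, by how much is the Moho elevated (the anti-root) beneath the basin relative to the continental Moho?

Balancing pressure at the compensation depth: replacing crust with seawater at the top is compensated by replacing crust with mantle at the base: d (ρ_c − ρ_w) = a (ρ_m − ρ_c).
a = d (ρ_c − ρ_w)/(ρ_m − ρ_c) = 5601 m × 1.726/0.583 = 16600 m.

16600 m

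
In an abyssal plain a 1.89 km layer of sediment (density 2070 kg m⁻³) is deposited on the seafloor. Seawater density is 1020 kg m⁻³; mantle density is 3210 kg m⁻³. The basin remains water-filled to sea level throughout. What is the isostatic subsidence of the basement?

0.906 km

Submarine loading: the sediment displaces seawater, and the subsidence is in turn flooded, so s (ρ_m − ρ_w) = t (ρ_sed − ρ_w).
s = 1.89 km × (2070 − 1020) / (3210 − 1020) = 0.906 km.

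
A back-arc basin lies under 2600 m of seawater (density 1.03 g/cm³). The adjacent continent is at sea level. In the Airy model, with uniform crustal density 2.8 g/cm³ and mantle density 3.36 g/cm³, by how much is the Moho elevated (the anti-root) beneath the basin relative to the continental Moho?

8220 m

Equating mass per unit area of the two columns: replacing crust with seawater at the top is compensated by replacing crust with mantle at the base: d (ρ_c − ρ_w) = a (ρ_m − ρ_c).
a = d (ρ_c − ρ_w)/(ρ_m − ρ_c) = 2600 m × 1.77/0.56 = 8220 m.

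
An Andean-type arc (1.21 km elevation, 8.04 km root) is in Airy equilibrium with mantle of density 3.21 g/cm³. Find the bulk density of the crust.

2.79 g/cm³

ρ_c h = (ρ_m − ρ_c) r → ρ_c (h + r) = ρ_m r → ρ_c = ρ_m r / (h + r).
ρ_c = 3.21 × 8.04 km / (1.21 km + 8.04 km) = 2.79 g/cm³.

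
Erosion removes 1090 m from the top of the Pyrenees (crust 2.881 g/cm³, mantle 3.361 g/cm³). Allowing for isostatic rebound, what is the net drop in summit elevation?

156 m

Rebound u = e ρ_c/ρ_m = 1090 m × 2.881/3.361 = 934.3 m.
Net surface drop = e − u = 1090 m − 934.3 m = e (ρ_m − ρ_c)/ρ_m = 156 m.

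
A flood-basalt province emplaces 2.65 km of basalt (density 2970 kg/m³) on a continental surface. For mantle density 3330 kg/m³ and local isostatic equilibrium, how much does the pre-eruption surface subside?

Subaerial loading: s = t ρ_load / ρ_m.
s = 2.65 km × 2970/3330 = 2.36 km.

2.36 km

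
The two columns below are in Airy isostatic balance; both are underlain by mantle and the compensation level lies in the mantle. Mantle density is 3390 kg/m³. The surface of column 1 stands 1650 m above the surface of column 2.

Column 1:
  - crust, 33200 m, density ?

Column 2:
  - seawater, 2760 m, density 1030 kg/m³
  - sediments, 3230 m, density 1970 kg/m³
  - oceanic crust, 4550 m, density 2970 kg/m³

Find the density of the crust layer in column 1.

2830 kg/m³

Take the compensation level at the base of the deeper column (depth z_c below the surface of column 1) and equate Σ ρ_i t_i down to z_c; mantle fills any gap and the z_c terms cancel.
Column 1: 33200×ρ + (z_c − 33200)×3390
Column 2: 1650×0 + 2760×1030 + 3230×1970 + 4550×2970 + (z_c − 1650 − 10540)×3390
The z_c×3390 term appears on both sides and cancels. Collect the known terms of each column as K = Σ(ρt)_known − 3390 × (depth of known layers): K_1 = 0 − 3390×33200 = −112548000; K_2 = 22719400 − 3390×(1650 + 10540) = −18604700.
Balance: K_1 + 33200×ρ = K_2, so ρ = (K_2 − K_1)/33200 = 93943300/33200 = 2830 kg/m³.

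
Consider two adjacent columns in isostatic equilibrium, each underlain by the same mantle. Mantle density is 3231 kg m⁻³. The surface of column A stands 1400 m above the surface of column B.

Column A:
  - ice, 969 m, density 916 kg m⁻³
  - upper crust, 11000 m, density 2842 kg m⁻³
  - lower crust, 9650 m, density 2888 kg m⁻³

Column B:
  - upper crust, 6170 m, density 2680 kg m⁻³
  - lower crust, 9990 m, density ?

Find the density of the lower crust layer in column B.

3040 kg m⁻³

Take the compensation level at the base of the deeper column (depth z_c below the surface of column A) and equate Σ ρ_i t_i down to z_c; mantle fills any gap and the z_c terms cancel.
Column A: 969×916 + 11000×2842 + 9650×2888 + (z_c − 21619)×3231
Column B: 1400×0 + 6170×2680 + 9990×ρ + (z_c − 1400 − 16160)×3231
The z_c×3231 term appears on both sides and cancels. Collect the known terms of each column as K = Σ(ρt)_known − 3231 × (depth of known layers): K_A = 60018804 − 3231×21619 = −9832185; K_B = 16535600 − 3231×(1400 + 16160) = −40200760.
Balance: K_A = K_B + 9990×ρ, so ρ = (K_A − K_B)/9990 = 30368600/9990 = 3040 kg m⁻³.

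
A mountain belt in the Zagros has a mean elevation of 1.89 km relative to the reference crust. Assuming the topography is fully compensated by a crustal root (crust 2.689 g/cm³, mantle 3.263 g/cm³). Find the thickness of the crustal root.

Equating mass per unit area of the two columns: the weight of the topography is balanced by the buoyancy of the root, ρ_c h = (ρ_m − ρ_c) r.
r = h · ρ_c / (ρ_m − ρ_c) = 1.89 km × 2.689 / (3.263 − 2.689) = 8.85 km.

8.85 km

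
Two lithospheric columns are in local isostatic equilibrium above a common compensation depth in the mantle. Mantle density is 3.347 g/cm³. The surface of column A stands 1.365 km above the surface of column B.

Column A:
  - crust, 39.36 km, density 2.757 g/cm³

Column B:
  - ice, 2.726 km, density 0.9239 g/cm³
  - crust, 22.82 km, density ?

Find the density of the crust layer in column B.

2.82 g/cm³

Take the compensation level at the base of the deeper column (depth z_c below the surface of column A) and equate Σ ρ_i t_i down to z_c; mantle fills any gap and the z_c terms cancel.
Column A: 39.36×2.757 + (z_c − 39.36)×3.347
Column B: 1.365×0 + 2.726×0.9239 + 22.82×ρ + (z_c − 1.365 − 25.546)×3.347
The z_c×3.347 term appears on both sides and cancels. Collect the known terms of each column as K = Σ(ρt)_known − 3.347 × (depth of known layers): K_A = 108.51552 − 3.347×39.36 = −23.2224; K_B = 2.5185514 − 3.347×(1.365 + 25.546) = −87.5525656.
Balance: K_A = K_B + 22.82×ρ, so ρ = (K_A − K_B)/22.82 = 64.3302/22.82 = 2.82 g/cm³.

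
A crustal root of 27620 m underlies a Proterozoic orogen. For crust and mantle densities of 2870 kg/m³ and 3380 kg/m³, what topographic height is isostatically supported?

Isostatic balance requires: ρ_c h = (ρ_m − ρ_c) r.
h = r (ρ_m − ρ_c) / ρ_c = 27620 m × (3380 − 2870) / 2870 = 4910 m.

4910 m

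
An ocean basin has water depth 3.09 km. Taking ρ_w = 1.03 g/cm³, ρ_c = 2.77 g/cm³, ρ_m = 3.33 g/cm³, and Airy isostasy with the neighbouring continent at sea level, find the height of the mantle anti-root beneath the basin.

Balancing pressure at the compensation depth: replacing crust with seawater at the top is compensated by replacing crust with mantle at the base: d (ρ_c − ρ_w) = a (ρ_m − ρ_c).
a = d (ρ_c − ρ_w)/(ρ_m − ρ_c) = 3.09 km × 1.74/0.56 = 9.6 km.

9.6 km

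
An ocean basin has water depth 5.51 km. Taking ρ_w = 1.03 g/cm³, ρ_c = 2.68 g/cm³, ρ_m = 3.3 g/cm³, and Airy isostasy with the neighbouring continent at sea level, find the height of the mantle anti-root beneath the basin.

14.7 km

Isostatic balance requires: replacing crust with seawater at the top is compensated by replacing crust with mantle at the base: d (ρ_c − ρ_w) = a (ρ_m − ρ_c).
a = d (ρ_c − ρ_w)/(ρ_m − ρ_c) = 5.51 km × 1.65/0.62 = 14.7 km.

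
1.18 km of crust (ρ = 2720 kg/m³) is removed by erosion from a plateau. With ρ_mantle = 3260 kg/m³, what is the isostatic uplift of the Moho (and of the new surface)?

0.985 km

Unloading: uplift u = e ρ_c/ρ_m = 1.18 km × 2720/3260 = 0.985 km.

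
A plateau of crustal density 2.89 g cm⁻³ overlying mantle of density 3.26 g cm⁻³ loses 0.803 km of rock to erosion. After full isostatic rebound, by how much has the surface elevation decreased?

0.0911 km

Rebound u = e ρ_c/ρ_m = 0.803 km × 2.89/3.26 = 0.7119 km.
Net surface drop = e − u = 0.803 km − 0.7119 km = e (ρ_m − ρ_c)/ρ_m = 0.0911 km.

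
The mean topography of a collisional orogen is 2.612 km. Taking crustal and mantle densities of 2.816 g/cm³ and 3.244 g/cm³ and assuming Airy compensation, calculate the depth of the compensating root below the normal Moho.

17.2 km

For local isostatic compensation: the weight of the topography is balanced by the buoyancy of the root, ρ_c h = (ρ_m − ρ_c) r.
r = h · ρ_c / (ρ_m − ρ_c) = 2.612 km × 2.816 / (3.244 − 2.816) = 17.2 km.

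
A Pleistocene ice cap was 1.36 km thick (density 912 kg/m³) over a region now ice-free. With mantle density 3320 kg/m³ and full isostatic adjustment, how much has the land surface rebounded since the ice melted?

0.374 km

Removing the load lets mantle flow back in; uplift u satisfies ρ_ice t = ρ_m u.
u = t ρ_ice/ρ_m = 1.36 km × 912/3320 = 0.374 km.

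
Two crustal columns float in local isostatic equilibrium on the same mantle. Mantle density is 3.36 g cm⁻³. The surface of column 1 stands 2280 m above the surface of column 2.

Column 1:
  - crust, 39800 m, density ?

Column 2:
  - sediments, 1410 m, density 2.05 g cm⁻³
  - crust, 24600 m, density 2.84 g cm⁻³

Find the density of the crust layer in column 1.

Take the compensation level at the base of the deeper column (depth z_c below the surface of column 1) and equate Σ ρ_i t_i down to z_c; mantle fills any gap and the z_c terms cancel.
Column 1: 39800×ρ + (z_c − 39800)×3.36
Column 2: 2280×0 + 1410×2.05 + 24600×2.84 + (z_c − 2280 − 26010)×3.36
The z_c×3.36 term appears on both sides and cancels. Collect the known terms of each column as K = Σ(ρt)_known − 3.36 × (depth of known layers): K_1 = 0 − 3.36×39800 = −133728; K_2 = 72754.5 − 3.36×(2280 + 26010) = −22299.9.
Balance: K_1 + 39800×ρ = K_2, so ρ = (K_2 − K_1)/39800 = 111428/39800 = 2.8 g cm⁻³.

2.8 g cm⁻³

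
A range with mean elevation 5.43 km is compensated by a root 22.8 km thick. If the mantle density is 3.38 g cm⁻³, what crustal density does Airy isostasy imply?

ρ_c h = (ρ_m − ρ_c) r → ρ_c (h + r) = ρ_m r → ρ_c = ρ_m r / (h + r).
ρ_c = 3.38 × 22.8 km / (5.43 km + 22.8 km) = 2.73 g cm⁻³.

2.73 g cm⁻³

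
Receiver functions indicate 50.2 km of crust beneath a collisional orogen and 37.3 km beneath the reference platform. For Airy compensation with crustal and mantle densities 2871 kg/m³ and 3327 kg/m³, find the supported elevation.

1.77 km

Excess crust Δ = 50.2 km − 37.3 km = 12.9 km, split between elevation h and root r with h + r = Δ.
Airy balance ρ_c h = (ρ_m − ρ_c) r gives r = h ρ_c/(ρ_m − ρ_c), so h (1 + ρ_c/(ρ_m − ρ_c)) = Δ, i.e. h = Δ (ρ_m − ρ_c)/ρ_m.
h = 12.9 km × 456/3327 = 1.77 km.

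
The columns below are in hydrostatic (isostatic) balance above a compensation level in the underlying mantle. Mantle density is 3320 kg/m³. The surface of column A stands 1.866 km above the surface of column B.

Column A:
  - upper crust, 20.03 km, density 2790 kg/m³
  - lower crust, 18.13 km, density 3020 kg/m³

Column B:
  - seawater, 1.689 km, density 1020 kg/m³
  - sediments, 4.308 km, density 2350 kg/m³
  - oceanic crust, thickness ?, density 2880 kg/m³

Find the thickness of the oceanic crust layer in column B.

4.08 km

Take the compensation level at the base of the deeper column (depth z_c below the surface of column A) and equate Σ ρ_i t_i down to z_c; mantle fills any gap and the z_c terms cancel.
Column A: 20.03×2790 + 18.13×3020 + (z_c − 38.16)×3320
Column B: 1.866×0 + 1.689×1020 + 4.308×2350 + x×2880 + (z_c − 1.866 − 5.997 − x)×3320
The z_c×3320 term appears on both sides and cancels. Collect the known terms of each column as K = Σ(ρt)_known − 3320 × (depth of known layers): K_A = 110636.3 − 3320×38.16 = −16054.9; K_B = 11846.58 − 3320×(1.866 + 5.997) = −14258.58.
Balance: K_A = K_B − x×(3320 − 2880), so x = (K_B − K_A)/(3320 − 2880) = 1796.32/440 = 4.08 km.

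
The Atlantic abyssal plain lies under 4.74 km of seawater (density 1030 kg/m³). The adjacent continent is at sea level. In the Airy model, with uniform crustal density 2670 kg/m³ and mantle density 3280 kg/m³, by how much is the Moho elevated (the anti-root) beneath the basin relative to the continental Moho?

12.7 km

In Airy isostatic equilibrium: replacing crust with seawater at the top is compensated by replacing crust with mantle at the base: d (ρ_c − ρ_w) = a (ρ_m − ρ_c).
a = d (ρ_c − ρ_w)/(ρ_m − ρ_c) = 4.74 km × 1640/610 = 12.7 km.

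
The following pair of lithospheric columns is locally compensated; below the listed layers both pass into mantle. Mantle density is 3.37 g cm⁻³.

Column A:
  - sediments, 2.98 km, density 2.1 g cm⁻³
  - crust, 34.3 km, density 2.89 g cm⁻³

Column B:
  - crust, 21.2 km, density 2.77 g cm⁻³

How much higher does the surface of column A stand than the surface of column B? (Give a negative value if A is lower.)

2.23 km

For any compensation level in the mantle, the mantle terms cancel and isostasy reduces to e = (Σt_A − Σt_B) − (Σ(ρt)_A − Σ(ρt)_B) / ρ_m.
Σt_A = 37.28 km; Σt_B = 21.2 km; Σ(ρt)_A = 105.385; Σ(ρt)_B = 58.724 (in km·g cm⁻³).
e = (37.28 − 21.2) − (105.385 − 58.724) / 3.37 = 2.23 km.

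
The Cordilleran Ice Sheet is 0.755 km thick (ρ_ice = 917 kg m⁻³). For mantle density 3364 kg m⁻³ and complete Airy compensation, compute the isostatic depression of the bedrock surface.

0.206 km

Equating mass per unit area of the two columns: the ice load ρ_ice t is balanced by mantle displaced below, ρ_m s.
s = t ρ_ice / ρ_m = 0.755 km × 917/3364 = 0.206 km.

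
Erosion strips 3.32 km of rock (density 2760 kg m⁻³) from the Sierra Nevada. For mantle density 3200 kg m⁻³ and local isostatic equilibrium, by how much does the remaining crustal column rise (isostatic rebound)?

Unloading: uplift u = e ρ_c/ρ_m = 3.32 km × 2760/3200 = 2.86 km.

2.86 km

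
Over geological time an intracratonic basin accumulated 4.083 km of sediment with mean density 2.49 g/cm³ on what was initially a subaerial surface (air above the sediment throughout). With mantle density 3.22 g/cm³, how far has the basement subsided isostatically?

Subaerial load: s = t ρ_sed / ρ_m = 4.083 km × 2.49/3.22 = 3.16 km.

3.16 km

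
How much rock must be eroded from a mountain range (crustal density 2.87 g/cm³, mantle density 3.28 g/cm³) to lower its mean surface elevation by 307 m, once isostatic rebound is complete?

2460 m

Net drop Δ = e − u = e − e ρ_c/ρ_m = e (ρ_m − ρ_c)/ρ_m.
e = Δ ρ_m/(ρ_m − ρ_c) = 307 m × 3.28/0.41 = 2460 m.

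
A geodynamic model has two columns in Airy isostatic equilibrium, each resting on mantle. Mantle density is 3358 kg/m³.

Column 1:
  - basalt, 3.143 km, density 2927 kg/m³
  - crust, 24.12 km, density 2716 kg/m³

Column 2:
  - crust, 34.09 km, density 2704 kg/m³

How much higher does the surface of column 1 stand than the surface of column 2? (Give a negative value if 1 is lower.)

For any compensation level in the mantle, the mantle terms cancel and isostasy reduces to e = (Σt_1 − Σt_2) − (Σ(ρt)_1 − Σ(ρt)_2) / ρ_m.
Σt_1 = 27.263 km; Σt_2 = 34.09 km; Σ(ρt)_1 = 74709.481; Σ(ρt)_2 = 92179.36 (in km·kg/m³).
e = (27.263 − 34.09) − (74709.481 − 92179.36) / 3358 = −1.62 km.

−1.62 km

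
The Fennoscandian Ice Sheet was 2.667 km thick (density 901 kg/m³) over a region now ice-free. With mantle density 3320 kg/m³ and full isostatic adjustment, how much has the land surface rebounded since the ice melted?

Removing the load lets mantle flow back in; uplift u satisfies ρ_ice t = ρ_m u.
u = t ρ_ice/ρ_m = 2.667 km × 901/3320 = 0.724 km.

0.724 km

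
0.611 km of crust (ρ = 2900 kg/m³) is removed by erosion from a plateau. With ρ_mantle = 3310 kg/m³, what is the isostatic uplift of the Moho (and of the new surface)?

0.535 km

Unloading: uplift u = e ρ_c/ρ_m = 0.611 km × 2900/3310 = 0.535 km.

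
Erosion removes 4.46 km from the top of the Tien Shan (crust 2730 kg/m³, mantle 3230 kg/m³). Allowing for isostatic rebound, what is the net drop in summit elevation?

Rebound u = e ρ_c/ρ_m = 4.46 km × 2730/3230 = 3.77 km.
Net surface drop = e − u = 4.46 km − 3.77 km = e (ρ_m − ρ_c)/ρ_m = 0.69 km.

0.69 km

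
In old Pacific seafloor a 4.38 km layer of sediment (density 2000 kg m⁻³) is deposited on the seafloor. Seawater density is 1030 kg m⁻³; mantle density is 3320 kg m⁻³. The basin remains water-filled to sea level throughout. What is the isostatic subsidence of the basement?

1.86 km

Submarine loading: the sediment displaces seawater, and the subsidence is in turn flooded, so s (ρ_m − ρ_w) = t (ρ_sed − ρ_w).
s = 4.38 km × (2000 − 1030) / (3320 − 1030) = 1.86 km.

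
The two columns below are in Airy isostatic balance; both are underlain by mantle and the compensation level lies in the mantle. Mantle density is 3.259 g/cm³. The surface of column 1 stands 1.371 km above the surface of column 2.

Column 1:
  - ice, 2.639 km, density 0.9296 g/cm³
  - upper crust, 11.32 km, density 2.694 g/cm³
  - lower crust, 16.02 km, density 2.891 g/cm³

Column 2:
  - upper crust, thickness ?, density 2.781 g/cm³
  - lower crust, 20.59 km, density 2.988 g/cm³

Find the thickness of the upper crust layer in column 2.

Take the compensation level at the base of the deeper column (depth z_c below the surface of column 1) and equate Σ ρ_i t_i down to z_c; mantle fills any gap and the z_c terms cancel.
Column 1: 2.639×0.9296 + 11.32×2.694 + 16.02×2.891 + (z_c − 29.979)×3.259
Column 2: 1.371×0 + x×2.781 + 20.59×2.988 + (z_c − 1.371 − 20.59 − x)×3.259
The z_c×3.259 term appears on both sides and cancels. Collect the known terms of each column as K = Σ(ρt)_known − 3.259 × (depth of known layers): K_1 = 79.2631144 − 3.259×29.979 = −18.4384466; K_2 = 61.52292 − 3.259×(1.371 + 20.59) = −10.047979.
Balance: K_1 = K_2 − x×(3.259 − 2.781), so x = (K_2 − K_1)/(3.259 − 2.781) = 8.39047/0.478 = 17.6 km.

17.6 km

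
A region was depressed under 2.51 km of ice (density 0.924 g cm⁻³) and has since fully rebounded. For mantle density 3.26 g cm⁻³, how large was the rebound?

0.711 km

Removing the load lets mantle flow back in; uplift u satisfies ρ_ice t = ρ_m u.
u = t ρ_ice/ρ_m = 2.51 km × 0.924/3.26 = 0.711 km.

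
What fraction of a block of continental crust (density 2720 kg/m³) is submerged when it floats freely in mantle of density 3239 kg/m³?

Submerged fraction = ρ_obj/ρ_fluid = 2720/3239 = 84%.

84%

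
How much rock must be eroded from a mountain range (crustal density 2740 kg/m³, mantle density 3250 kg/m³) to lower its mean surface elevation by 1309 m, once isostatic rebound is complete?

Net drop Δ = e − u = e − e ρ_c/ρ_m = e (ρ_m − ρ_c)/ρ_m.
e = Δ ρ_m/(ρ_m − ρ_c) = 1309 m × 3250/510 = 8340 m.

8340 m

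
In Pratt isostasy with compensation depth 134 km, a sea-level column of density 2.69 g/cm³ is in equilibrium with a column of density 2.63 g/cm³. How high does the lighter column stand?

ρ_ref D = ρ (D + h) → h = D (ρ_ref − ρ)/ρ.
h = 134 km × (2.69 − 2.63)/2.63 = 3.06 km.

3.06 km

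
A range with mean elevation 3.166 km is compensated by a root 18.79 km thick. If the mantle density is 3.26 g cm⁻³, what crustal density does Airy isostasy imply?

ρ_c h = (ρ_m − ρ_c) r → ρ_c (h + r) = ρ_m r → ρ_c = ρ_m r / (h + r).
ρ_c = 3.26 × 18.79 km / (3.166 km + 18.79 km) = 2.79 g cm⁻³.

2.79 g cm⁻³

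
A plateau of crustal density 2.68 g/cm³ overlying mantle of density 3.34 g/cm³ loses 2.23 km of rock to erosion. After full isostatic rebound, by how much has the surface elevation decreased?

0.441 km

Rebound u = e ρ_c/ρ_m = 2.23 km × 2.68/3.34 = 1.789 km.
Net surface drop = e − u = 2.23 km − 1.789 km = e (ρ_m − ρ_c)/ρ_m = 0.441 km.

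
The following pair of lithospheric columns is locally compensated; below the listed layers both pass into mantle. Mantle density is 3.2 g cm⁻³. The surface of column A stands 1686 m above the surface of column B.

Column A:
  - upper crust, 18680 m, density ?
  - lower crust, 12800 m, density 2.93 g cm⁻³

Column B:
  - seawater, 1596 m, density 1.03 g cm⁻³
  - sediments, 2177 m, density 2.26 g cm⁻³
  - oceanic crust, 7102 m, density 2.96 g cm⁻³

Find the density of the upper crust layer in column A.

Take the compensation level at the base of the deeper column (depth z_c below the surface of column A) and equate Σ ρ_i t_i down to z_c; mantle fills any gap and the z_c terms cancel.
Column A: 18680×ρ + 12800×2.93 + (z_c − 31480)×3.2
Column B: 1686×0 + 1596×1.03 + 2177×2.26 + 7102×2.96 + (z_c − 1686 − 10875)×3.2
The z_c×3.2 term appears on both sides and cancels. Collect the known terms of each column as K = Σ(ρt)_known − 3.2 × (depth of known layers): K_A = 37504 − 3.2×31480 = −63232; K_B = 27585.82 − 3.2×(1686 + 10875) = −12609.38.
Balance: K_A + 18680×ρ = K_B, so ρ = (K_B − K_A)/18680 = 50622.6/18680 = 2.71 g cm⁻³.

2.71 g cm⁻³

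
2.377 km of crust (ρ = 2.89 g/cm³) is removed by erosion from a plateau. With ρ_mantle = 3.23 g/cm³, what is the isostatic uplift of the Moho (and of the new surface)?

2.13 km

Unloading: uplift u = e ρ_c/ρ_m = 2.377 km × 2.89/3.23 = 2.13 km.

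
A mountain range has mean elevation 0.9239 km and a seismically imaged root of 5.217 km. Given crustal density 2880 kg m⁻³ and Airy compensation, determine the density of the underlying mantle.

3390 kg m⁻³

Airy balance: ρ_c h = (ρ_m − ρ_c) r → ρ_m = ρ_c (1 + h/r).
ρ_m = 2880 × (1 + 0.9239 km/5.217 km) = 3390 kg m⁻³.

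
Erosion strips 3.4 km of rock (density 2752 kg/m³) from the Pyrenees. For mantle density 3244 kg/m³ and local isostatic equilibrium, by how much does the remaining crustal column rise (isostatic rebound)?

Unloading: uplift u = e ρ_c/ρ_m = 3.4 km × 2752/3244 = 2.88 km.

2.88 km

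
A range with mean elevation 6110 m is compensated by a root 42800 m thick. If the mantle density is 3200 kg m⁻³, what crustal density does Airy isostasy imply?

ρ_c h = (ρ_m − ρ_c) r → ρ_c (h + r) = ρ_m r → ρ_c = ρ_m r / (h + r).
ρ_c = 3200 × 42800 m / (6110 m + 42800 m) = 2800 kg m⁻³.

2800 kg m⁻³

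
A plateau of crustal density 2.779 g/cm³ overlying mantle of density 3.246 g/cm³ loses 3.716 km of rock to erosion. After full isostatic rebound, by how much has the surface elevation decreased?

0.535 km

Rebound u = e ρ_c/ρ_m = 3.716 km × 2.779/3.246 = 3.181 km.
Net surface drop = e − u = 3.716 km − 3.181 km = e (ρ_m − ρ_c)/ρ_m = 0.535 km.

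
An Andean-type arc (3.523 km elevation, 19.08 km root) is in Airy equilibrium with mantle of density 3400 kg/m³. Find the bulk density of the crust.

2870 kg/m³

ρ_c h = (ρ_m − ρ_c) r → ρ_c (h + r) = ρ_m r → ρ_c = ρ_m r / (h + r).
ρ_c = 3400 × 19.08 km / (3.523 km + 19.08 km) = 2870 kg/m³.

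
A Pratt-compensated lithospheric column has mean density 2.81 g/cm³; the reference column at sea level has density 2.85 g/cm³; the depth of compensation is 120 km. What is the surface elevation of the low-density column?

ρ_ref D = ρ (D + h) → h = D (ρ_ref − ρ)/ρ.
h = 120 km × (2.85 − 2.81)/2.81 = 1.71 km.

1.71 km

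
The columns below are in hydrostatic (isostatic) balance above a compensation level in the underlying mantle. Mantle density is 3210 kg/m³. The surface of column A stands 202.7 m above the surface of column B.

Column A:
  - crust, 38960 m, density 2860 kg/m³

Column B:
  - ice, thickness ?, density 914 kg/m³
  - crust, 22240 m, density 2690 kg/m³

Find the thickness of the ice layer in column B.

Take the compensation level at the base of the deeper column (depth z_c below the surface of column A) and equate Σ ρ_i t_i down to z_c; mantle fills any gap and the z_c terms cancel.
Column A: 38960×2860 + (z_c − 38960)×3210
Column B: 202.7×0 + x×914 + 22240×2690 + (z_c − 202.7 − 22240 − x)×3210
The z_c×3210 term appears on both sides and cancels. Collect the known terms of each column as K = Σ(ρt)_known − 3210 × (depth of known layers): K_A = 111425600 − 3210×38960 = −13636000; K_B = 59825600 − 3210×(202.7 + 22240) = −12215467.
Balance: K_A = K_B − x×(3210 − 914), so x = (K_B − K_A)/(3210 − 914) = 1420530/2296 = 619 m.

619 m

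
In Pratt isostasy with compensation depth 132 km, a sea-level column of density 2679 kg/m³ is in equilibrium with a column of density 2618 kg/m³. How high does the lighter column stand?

3.08 km

ρ_ref D = ρ (D + h) → h = D (ρ_ref − ρ)/ρ.
h = 132 km × (2679 − 2618)/2618 = 3.08 km.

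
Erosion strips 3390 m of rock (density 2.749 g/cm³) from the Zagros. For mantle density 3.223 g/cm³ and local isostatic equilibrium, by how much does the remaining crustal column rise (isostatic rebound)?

Unloading: uplift u = e ρ_c/ρ_m = 3390 m × 2.749/3.223 = 2890 m.

2890 m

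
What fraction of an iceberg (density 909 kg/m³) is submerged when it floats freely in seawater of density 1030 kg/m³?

Submerged fraction = ρ_obj/ρ_fluid = 909/1030 = 0.883.

0.883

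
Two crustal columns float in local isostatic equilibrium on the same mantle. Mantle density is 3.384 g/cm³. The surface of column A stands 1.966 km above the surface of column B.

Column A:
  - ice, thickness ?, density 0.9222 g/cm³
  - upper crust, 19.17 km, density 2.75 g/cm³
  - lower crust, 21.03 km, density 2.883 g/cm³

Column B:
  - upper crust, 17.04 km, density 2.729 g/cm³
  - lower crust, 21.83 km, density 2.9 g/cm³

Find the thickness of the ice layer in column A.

2.31 km

Take the compensation level at the base of the deeper column (depth z_c below the surface of column A) and equate Σ ρ_i t_i down to z_c; mantle fills any gap and the z_c terms cancel.
Column A: x×0.9222 + 19.17×2.75 + 21.03×2.883 + (z_c − 40.2 − x)×3.384
Column B: 1.966×0 + 17.04×2.729 + 21.83×2.9 + (z_c − 1.966 − 38.87)×3.384
The z_c×3.384 term appears on both sides and cancels. Collect the known terms of each column as K = Σ(ρt)_known − 3.384 × (depth of known layers): K_A = 113.34699 − 3.384×40.2 = −22.68981; K_B = 109.80916 − 3.384×(1.966 + 38.87) = −28.379864.
Balance: K_A − x×(3.384 − 0.9222) = K_B, so x = (K_A − K_B)/(3.384 − 0.9222) = 5.69005/2.4618 = 2.31 km.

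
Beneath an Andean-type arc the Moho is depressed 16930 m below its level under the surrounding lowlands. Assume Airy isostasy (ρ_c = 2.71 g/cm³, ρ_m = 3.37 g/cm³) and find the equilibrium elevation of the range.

By Archimedes' principle applied to the lithosphere: ρ_c h = (ρ_m − ρ_c) r.
h = r (ρ_m − ρ_c) / ρ_c = 16930 m × (3.37 − 2.71) / 2.71 = 4120 m.

4120 m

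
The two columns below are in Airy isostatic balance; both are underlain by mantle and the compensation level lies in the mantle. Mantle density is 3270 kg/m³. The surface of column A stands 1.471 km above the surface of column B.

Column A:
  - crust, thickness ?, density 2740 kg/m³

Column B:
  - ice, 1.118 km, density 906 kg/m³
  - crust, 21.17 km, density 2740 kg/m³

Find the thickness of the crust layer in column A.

Take the compensation level at the base of the deeper column (depth z_c below the surface of column A) and equate Σ ρ_i t_i down to z_c; mantle fills any gap and the z_c terms cancel.
Column A: x×2740 + (z_c − 0 − x)×3270
Column B: 1.471×0 + 1.118×906 + 21.17×2740 + (z_c − 1.471 − 22.288)×3270
The z_c×3270 term appears on both sides and cancels. Collect the known terms of each column as K = Σ(ρt)_known − 3270 × (depth of known layers): K_A = 0 − 3270×0 = 0; K_B = 59018.708 − 3270×(1.471 + 22.288) = −18673.222.
Balance: K_A − x×(3270 − 2740) = K_B, so x = (K_A − K_B)/(3270 − 2740) = 18673.2/530 = 35.2 km.

35.2 km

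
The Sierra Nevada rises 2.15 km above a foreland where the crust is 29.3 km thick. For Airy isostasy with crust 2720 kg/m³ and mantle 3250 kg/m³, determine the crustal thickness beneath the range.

Root depth r = h ρ_c / (ρ_m − ρ_c) = 2.15 km × 2720 / 530 = 11.03 km.
Total thickness = T + h + r = 29.3 km + 2.15 km + 11.03 km = 42.5 km.

42.5 km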